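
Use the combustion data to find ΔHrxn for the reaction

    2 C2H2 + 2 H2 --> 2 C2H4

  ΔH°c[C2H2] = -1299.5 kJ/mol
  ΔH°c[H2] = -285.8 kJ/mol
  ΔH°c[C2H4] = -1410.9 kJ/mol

Using ΔH = Σ nΔHc°(reactants) − Σ nΔHc°(products):
= [2·(-1299.5) + 2·(-285.8)] − [2·(-1410.9)]
= -348.8 kJ/mol

ΔHrxn = -348.8 kJ/mol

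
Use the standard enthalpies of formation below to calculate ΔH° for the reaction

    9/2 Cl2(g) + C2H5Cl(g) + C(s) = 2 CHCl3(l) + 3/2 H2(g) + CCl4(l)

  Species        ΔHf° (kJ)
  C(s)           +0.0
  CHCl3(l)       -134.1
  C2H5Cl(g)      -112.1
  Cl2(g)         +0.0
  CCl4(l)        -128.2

Products: 2·(-134.1) + 3/2·(+0.0) + 1·(-128.2) = -396.4
Reactants: 9/2·(+0.0) + 1·(-112.1) + 1·(+0.0) = -112.1
ΔH° = (-396.4) − (-112.1) = -284.3 kJ

ΔH° = -284.3 kJ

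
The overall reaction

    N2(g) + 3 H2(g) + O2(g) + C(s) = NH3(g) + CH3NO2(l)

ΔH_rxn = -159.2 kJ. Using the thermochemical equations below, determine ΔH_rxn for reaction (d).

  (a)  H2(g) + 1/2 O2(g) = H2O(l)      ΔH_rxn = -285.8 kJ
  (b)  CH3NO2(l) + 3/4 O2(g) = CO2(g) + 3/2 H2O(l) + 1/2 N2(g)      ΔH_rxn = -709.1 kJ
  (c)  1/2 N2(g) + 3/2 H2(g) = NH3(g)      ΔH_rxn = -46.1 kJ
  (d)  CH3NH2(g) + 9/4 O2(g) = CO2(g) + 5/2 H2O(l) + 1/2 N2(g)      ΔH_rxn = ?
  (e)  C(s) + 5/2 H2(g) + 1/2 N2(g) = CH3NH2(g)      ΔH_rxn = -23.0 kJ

(a) reversed: +285.8 kJ
(b) reversed (reverse to put CH3NO2(l) on the product side): +709.1 kJ
(c) as written (NH3(g) already on the product side): -46.1 kJ
(d) as written: contributes x
(e) as written (C(s) already on the reactant side): -23.0 kJ
-159.2 = (+285.8) + (+709.1) + (-46.1) + (-23.0) + x
x = (-159.2 − (+925.8)) / (1) = -1085.0 kJ

ΔH_rxn = -1085.0 kJ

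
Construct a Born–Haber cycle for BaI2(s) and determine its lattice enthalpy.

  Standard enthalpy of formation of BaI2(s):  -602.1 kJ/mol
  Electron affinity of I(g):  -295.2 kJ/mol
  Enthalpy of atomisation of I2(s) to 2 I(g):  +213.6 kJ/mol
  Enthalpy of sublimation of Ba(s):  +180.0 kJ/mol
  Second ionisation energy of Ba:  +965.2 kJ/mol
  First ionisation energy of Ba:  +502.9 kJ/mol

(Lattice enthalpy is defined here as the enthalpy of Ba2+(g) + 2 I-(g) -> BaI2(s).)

ΔHf° = 1·ΔHsub + 1·(ΣIE) + 1·D(I2) + 2·EA + U
-602.1 = 1·(+180.0) + 1·(+1468.1) + 1·(+213.6) + 2·(-295.2) + U
U = -602.1 − (+1271.3) = -1873.4 kJ/mol

U = -1873.4 kJ/mol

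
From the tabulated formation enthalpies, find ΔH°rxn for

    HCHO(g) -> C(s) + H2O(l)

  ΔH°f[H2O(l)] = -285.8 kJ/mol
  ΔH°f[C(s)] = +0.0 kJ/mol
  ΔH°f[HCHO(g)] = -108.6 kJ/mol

ΔH°rxn = -177.2 kJ/mol

Products: 1·(+0.0) + 1·(-285.8) = -285.8
Reactants: 1·(-108.6) = -108.6
ΔH°rxn = (-285.8) − (-108.6) = -177.2 kJ/mol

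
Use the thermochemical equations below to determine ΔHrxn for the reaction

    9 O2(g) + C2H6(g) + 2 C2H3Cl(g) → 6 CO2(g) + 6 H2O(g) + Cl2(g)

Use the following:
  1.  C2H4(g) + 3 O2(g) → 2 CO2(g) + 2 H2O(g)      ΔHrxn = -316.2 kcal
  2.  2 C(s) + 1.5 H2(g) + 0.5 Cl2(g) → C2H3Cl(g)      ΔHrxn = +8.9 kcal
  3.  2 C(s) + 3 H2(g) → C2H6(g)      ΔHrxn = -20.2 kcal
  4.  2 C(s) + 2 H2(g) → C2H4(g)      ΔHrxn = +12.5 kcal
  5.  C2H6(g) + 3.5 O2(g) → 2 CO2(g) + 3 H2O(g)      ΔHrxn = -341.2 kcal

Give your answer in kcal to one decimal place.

eq. 1 × 3: (3)·(-316.2) = -948.6 kcal
eq. 2 reversed and × 2 (reverse to put C2H3Cl(g) on the reactant side; ×2 to match 2 C2H3Cl(g) in the target): (-2)·(+8.9) = -17.8 kcal
eq. 3 reversed: +20.2 kcal
eq. 4 × 3: (3)·(+12.5) = +37.5 kcal
eq. 5: not needed.
Since enthalpy is a state function, ΔHrxn = (-948.6) + (-17.8) + (+20.2) + (+37.5) = -908.7 kcal

ΔHrxn = -908.7 kcal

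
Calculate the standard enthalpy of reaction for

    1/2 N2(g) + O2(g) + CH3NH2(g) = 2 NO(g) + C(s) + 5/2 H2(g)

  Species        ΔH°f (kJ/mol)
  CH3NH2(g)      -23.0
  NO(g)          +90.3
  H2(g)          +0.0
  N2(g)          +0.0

Products: 2·(+90.3) + 1·(+0.0) + 5/2·(+0.0) = +180.6
Reactants: 1/2·(+0.0) + 1·(+0.0) + 1·(-23.0) = -23.0
ΔH_rxn = (+180.6) − (-23.0) = 203.6 kJ/mol

ΔH_rxn = 203.6 kJ/mol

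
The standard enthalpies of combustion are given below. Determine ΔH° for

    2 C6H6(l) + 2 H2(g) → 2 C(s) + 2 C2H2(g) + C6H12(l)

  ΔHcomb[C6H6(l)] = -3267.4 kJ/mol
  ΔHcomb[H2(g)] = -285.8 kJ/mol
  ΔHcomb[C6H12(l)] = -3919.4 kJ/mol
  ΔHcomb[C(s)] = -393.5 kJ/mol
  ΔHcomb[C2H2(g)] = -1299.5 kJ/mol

ΔH° = 199.0 kJ/mol

Using ΔH = Σ nΔHc°(reactants) − Σ nΔHc°(products):
= [2·(-3267.4) + 2·(-285.8)] − [2·(-393.5) + 2·(-1299.5) + 1·(-3919.4)]
= 199.0 kJ/mol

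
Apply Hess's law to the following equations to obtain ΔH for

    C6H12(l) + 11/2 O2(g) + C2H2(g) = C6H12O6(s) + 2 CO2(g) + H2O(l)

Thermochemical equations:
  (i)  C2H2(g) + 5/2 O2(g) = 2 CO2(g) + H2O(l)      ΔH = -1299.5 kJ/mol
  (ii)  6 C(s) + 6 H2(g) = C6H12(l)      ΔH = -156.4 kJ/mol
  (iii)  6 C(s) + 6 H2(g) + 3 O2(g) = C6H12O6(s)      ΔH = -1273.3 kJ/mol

(i) as written: -1299.5 kJ/mol
(ii) reversed: +156.4 kJ/mol
(iii) as written: -1273.3 kJ/mol
ΔH = (1)·(-1299.5) + (-1)·(-156.4) + (1)·(-1273.3) = -2416.4 kJ/mol

ΔH = -2416.4 kJ/mol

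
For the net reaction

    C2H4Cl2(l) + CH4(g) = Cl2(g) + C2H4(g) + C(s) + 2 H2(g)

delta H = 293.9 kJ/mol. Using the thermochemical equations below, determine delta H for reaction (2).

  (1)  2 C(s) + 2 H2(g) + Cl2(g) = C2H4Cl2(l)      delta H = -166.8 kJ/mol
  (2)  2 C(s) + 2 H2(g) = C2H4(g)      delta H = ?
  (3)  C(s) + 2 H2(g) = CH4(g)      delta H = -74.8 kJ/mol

(1) reversed (C2H4Cl2(l) must end up as a reactant): +166.8 kJ/mol
(2) as written (C2H4(g) already on the product side): contributes x
(3) reversed (reverse to put CH4(g) on the reactant side): +74.8 kJ/mol
+293.9 = (+166.8) + (+74.8) + x
x = (+293.9 − (+241.6)) / (1) = 52.3 kJ/mol

delta H = 52.3 kJ/mol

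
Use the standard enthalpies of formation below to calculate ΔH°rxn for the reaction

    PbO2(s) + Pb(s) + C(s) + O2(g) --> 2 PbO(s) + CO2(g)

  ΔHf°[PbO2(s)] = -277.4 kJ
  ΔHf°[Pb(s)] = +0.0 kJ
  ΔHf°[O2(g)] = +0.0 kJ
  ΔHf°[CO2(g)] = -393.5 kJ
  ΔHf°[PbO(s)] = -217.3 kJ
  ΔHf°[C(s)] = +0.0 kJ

ΔH°rxn = Σ nΔHf°(products) − Σ nΔHf°(reactants).
Products: 2·(-217.3) + 1·(-393.5) = -828.1
Reactants: 1·(-277.4) + 1·(+0.0) + 1·(+0.0) + 1·(+0.0) = -277.4
ΔH°rxn = (-828.1) − (-277.4) = -550.7 kJ

ΔH°rxn = -550.7 kJ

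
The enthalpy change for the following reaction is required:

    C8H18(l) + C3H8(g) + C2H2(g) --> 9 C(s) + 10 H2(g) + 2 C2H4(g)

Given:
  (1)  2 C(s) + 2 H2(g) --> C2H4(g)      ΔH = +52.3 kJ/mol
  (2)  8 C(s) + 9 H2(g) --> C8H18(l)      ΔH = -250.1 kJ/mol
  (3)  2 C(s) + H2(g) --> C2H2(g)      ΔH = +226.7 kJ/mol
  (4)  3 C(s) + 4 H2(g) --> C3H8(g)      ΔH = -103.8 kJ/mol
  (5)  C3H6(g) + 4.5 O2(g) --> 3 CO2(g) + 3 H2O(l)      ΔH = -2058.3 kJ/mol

(1) × 2: (2)·(+52.3) = +104.6 kJ/mol
(2) reversed: +250.1 kJ/mol
(3) reversed: -226.7 kJ/mol
(4) reversed: +103.8 kJ/mol
(5): not needed.
Since enthalpy is a state function, ΔH = (2)·(+52.3) + (-1)·(-250.1) + (-1)·(+226.7) + (-1)·(-103.8) = 231.8 kJ/mol

ΔH = 231.8 kJ/mol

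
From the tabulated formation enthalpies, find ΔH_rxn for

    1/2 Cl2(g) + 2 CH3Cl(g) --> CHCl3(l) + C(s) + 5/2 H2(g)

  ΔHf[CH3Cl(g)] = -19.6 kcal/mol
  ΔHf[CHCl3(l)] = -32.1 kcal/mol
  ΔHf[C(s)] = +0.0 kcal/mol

ΔH°rxn = Σ nΔHf°(products) − Σ nΔHf°(reactants).
Products: 1·(-32.1) + 1·(+0.0) + 5/2·(+0.0) = -32.1
Reactants: 1/2·(+0.0) + 2·(-19.6) = -39.2
ΔH_rxn = (-32.1) − (-39.2) = 7.1 kcal/mol

ΔH_rxn = 7.1 kcal/mol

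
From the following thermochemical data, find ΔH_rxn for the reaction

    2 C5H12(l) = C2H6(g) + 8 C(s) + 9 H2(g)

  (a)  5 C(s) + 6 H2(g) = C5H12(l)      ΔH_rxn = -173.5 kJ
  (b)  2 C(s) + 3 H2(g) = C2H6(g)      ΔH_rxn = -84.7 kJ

(a) reversed and × 2: (-2)·(-173.5) = +347.0 kJ
(b) as written: -84.7 kJ
Since enthalpy is a state function, ΔH_rxn = (+347.0) + (-84.7) = 262.3 kJ

ΔH_rxn = 262.3 kJ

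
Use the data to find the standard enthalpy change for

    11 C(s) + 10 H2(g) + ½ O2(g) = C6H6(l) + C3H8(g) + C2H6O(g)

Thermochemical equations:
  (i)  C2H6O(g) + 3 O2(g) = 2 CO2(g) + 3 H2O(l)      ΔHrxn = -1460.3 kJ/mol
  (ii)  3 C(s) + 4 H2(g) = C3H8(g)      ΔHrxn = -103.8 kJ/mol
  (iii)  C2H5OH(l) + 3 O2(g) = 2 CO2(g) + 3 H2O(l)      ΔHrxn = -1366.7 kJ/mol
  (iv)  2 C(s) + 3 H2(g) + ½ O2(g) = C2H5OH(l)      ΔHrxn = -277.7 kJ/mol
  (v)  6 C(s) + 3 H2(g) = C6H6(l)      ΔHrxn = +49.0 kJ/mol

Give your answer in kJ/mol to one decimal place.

(i) reversed (C2H6O(g) must end up as a product): +1460.3 kJ/mol
(ii) as written (C3H8(g) already on the product side): -103.8 kJ/mol
(iii) as written: -1366.7 kJ/mol
(iv) as written: -277.7 kJ/mol
(v) as written (C6H6(l) already on the product side): +49.0 kJ/mol
Combining the equations, ΔHrxn = (-1)·(-1460.3) + (1)·(-103.8) + (1)·(-1366.7) + (1)·(-277.7) + (1)·(+49.0) = -238.9 kJ/mol

ΔHrxn = -238.9 kJ/mol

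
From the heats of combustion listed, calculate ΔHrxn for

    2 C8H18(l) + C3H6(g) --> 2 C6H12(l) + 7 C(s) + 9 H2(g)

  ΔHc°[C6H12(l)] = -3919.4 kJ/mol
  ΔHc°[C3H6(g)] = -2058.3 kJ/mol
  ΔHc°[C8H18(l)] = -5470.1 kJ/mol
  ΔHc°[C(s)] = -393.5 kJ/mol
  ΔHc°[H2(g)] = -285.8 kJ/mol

ΔHrxn = 167.0 kJ/mol

Using ΔH = Σ nΔHc°(reactants) − Σ nΔHc°(products):
= [2·(-5470.1) + 1·(-2058.3)] − [2·(-3919.4) + 7·(-393.5) + 9·(-285.8)]
= 167.0 kJ/mol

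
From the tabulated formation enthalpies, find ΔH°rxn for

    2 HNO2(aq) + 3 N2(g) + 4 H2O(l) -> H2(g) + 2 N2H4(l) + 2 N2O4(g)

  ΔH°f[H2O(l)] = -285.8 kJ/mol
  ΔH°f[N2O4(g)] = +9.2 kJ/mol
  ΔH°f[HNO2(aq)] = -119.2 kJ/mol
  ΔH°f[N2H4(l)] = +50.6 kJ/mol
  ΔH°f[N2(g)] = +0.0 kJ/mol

ΔH°rxn = 1501.2 kJ/mol

Products: 1·(+0.0) + 2·(+50.6) + 2·(+9.2) = +119.6
Reactants: 2·(-119.2) + 3·(+0.0) + 4·(-285.8) = -1381.6
ΔH°rxn = (+119.6) − (-1381.6) = 1501.2 kJ/mol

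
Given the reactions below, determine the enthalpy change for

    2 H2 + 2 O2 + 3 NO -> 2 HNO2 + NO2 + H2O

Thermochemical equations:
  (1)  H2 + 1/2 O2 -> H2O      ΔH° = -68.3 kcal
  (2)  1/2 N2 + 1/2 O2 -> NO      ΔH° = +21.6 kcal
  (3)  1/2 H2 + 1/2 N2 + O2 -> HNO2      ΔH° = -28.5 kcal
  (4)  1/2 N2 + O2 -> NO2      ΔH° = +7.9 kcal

(1) as written (H2O already on the product side): -68.3 kcal
(2) reversed and × 3 (NO must end up as a reactant; scale by 3 for the 3 NO): (-3)·(+21.6) = -64.8 kcal
(3) × 2 (scale by 2 for the 2 HNO2): (2)·(-28.5) = -57.0 kcal
(4) as written (NO2 already on the product side): +7.9 kcal
Combining the equations, ΔH° = (1)·(-68.3) + (-3)·(+21.6) + (2)·(-28.5) + (1)·(+7.9) = -182.2 kcal

ΔH° = -182.2 kcal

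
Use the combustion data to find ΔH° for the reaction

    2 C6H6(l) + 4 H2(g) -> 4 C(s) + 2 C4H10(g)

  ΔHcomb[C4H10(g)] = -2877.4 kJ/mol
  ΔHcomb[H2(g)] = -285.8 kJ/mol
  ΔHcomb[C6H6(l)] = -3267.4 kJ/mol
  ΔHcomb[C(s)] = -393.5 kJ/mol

Using ΔH = Σ nΔHc°(reactants) − Σ nΔHc°(products):
= [2·(-3267.4) + 4·(-285.8)] − [4·(-393.5) + 2·(-2877.4)]
= -349.2 kJ/mol

ΔH° = -349.2 kJ/mol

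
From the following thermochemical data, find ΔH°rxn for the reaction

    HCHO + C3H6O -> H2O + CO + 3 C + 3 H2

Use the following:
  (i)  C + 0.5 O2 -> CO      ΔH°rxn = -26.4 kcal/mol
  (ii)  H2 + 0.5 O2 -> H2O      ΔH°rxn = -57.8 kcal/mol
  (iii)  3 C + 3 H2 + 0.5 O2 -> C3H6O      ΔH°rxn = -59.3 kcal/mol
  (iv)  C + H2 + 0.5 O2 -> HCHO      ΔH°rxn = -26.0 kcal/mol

ΔH°rxn = 1.1 kcal/mol

(i) as written: -26.4 kcal/mol
(ii) as written: -57.8 kcal/mol
(iii) reversed: +59.3 kcal/mol
(iv) reversed: +26.0 kcal/mol
ΔH°rxn = (1)·(-26.4) + (1)·(-57.8) + (-1)·(-59.3) + (-1)·(-26.0) = 1.1 kcal/mol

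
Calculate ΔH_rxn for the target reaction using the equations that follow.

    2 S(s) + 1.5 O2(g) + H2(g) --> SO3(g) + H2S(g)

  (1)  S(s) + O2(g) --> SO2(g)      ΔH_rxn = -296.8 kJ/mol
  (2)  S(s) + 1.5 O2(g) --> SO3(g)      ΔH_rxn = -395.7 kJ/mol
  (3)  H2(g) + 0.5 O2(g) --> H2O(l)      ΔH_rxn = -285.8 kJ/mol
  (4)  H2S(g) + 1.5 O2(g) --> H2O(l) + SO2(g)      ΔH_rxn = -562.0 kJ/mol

(1) as written: -296.8 kJ/mol
(2) as written: -395.7 kJ/mol
(3) as written: -285.8 kJ/mol
(4) reversed: +562.0 kJ/mol
ΔH_rxn = (-296.8) + (-395.7) + (-285.8) + (+562.0) = -416.3 kJ/mol

ΔH_rxn = -416.3 kJ/mol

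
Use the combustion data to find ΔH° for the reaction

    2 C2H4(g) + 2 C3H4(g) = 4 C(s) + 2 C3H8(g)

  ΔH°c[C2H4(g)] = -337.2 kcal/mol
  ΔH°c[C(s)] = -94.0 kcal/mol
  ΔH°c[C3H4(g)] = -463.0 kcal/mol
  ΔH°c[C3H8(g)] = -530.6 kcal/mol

With combustion enthalpies, reactants minus products:
= [2·(-337.2) + 2·(-463.0)] − [4·(-94.0) + 2·(-530.6)]
= -163.2 kcal/mol

ΔH° = -163.2 kcal/mol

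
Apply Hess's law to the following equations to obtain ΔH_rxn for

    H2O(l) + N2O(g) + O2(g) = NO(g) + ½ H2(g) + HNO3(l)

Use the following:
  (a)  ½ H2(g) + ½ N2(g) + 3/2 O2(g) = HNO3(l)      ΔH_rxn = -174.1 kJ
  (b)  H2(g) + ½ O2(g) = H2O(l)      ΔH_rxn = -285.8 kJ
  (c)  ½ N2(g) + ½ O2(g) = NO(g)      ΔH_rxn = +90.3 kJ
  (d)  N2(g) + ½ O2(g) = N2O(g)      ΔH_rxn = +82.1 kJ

(a) as written: -174.1 kJ
(b) reversed: +285.8 kJ
(c) as written: +90.3 kJ
(d) reversed: -82.1 kJ
By Hess's law, ΔH_rxn = (1)·(-174.1) + (-1)·(-285.8) + (1)·(+90.3) + (-1)·(+82.1) = 119.9 kJ

ΔH_rxn = 119.9 kJ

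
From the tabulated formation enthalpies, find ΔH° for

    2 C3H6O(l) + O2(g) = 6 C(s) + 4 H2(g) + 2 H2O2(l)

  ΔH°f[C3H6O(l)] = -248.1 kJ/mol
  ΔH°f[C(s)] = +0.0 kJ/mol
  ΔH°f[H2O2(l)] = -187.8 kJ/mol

ΔH° = 120.6 kJ/mol

Products: 6·(+0.0) + 4·(+0.0) + 2·(-187.8) = -375.6
Reactants: 2·(-248.1) + 1·(+0.0) = -496.2
ΔH° = (-375.6) − (-496.2) = 120.6 kJ/mol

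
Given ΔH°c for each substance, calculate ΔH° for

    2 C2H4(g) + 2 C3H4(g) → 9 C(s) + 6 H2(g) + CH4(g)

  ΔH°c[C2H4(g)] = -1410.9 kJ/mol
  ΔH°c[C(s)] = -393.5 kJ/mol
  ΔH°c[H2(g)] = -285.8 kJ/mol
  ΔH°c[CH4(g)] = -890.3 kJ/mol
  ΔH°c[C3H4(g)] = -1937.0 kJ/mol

ΔH° = -549.2 kJ/mol

Using ΔH = Σ nΔHc°(reactants) − Σ nΔHc°(products):
= [2·(-1410.9) + 2·(-1937.0)] − [9·(-393.5) + 6·(-285.8) + 1·(-890.3)]
= -549.2 kJ/mol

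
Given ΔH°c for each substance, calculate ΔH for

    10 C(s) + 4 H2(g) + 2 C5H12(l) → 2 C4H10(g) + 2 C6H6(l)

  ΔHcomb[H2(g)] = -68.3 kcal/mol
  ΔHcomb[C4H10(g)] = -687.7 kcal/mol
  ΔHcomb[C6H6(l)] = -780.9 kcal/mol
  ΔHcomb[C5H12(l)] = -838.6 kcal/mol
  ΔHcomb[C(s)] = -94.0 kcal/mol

ΔH = 46.8 kcal/mol

Using ΔH = Σ nΔHc°(reactants) − Σ nΔHc°(products):
= [10·(-94.0) + 4·(-68.3) + 2·(-838.6)] − [2·(-687.7) + 2·(-780.9)]
= 46.8 kcal/mol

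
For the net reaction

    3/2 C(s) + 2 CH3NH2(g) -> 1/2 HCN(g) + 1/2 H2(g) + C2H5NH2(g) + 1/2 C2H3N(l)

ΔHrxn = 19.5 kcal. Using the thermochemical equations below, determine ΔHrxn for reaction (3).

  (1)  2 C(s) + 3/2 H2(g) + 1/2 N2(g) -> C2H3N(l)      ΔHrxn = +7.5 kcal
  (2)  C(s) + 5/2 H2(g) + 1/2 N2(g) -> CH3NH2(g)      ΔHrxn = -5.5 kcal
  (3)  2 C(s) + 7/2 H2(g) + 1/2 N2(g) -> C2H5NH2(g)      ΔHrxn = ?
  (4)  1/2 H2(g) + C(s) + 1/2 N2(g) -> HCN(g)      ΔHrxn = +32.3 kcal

ΔHrxn = -11.4 kcal

(1) × 1/2 (scale by 1/2 for the 1/2 C2H3N(l)): (1/2)·(+7.5) = +3.75 kcal
(2) reversed and × 2 (reverse to put CH3NH2(g) on the reactant side; scale by 2 for the 2 CH3NH2(g)): (-2)·(-5.5) = +11.0 kcal
(3) as written (C2H5NH2(g) already on the product side): contributes x
(4) × 1/2 (scale by 1/2 for the 1/2 HCN(g)): (1/2)·(+32.3) = +16.15 kcal
+19.5 = (+3.75) + (+11.0) + (+16.15) + x
x = (+19.5 − (+30.9)) / (1) = -11.4 kcal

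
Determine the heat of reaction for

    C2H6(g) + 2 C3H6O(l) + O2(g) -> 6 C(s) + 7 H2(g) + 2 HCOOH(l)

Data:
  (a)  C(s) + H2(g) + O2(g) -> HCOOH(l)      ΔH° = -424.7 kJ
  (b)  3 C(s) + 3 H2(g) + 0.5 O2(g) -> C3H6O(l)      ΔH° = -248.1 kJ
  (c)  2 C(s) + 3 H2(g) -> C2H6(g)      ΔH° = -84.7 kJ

(a) × 2 (scale by 2 for the 2 HCOOH(l)): (2)·(-424.7) = -849.4 kJ
(b) reversed and × 2 (reverse to put C3H6O(l) on the reactant side; ×2 to match 2 C3H6O(l) in the target): (-2)·(-248.1) = +496.2 kJ
(c) reversed (C2H6(g) must end up as a reactant): +84.7 kJ
By Hess's law, ΔH° = (-849.4) + (+496.2) + (+84.7) = -268.5 kJ

ΔH° = -268.5 kJ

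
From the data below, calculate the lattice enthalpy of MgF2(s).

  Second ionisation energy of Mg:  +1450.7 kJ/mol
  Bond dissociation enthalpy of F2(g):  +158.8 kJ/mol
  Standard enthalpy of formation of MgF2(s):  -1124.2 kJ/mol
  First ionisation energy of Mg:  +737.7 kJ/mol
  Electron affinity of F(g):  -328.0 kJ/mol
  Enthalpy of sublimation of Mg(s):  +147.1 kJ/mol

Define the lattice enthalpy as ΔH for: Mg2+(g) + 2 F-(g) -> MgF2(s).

ΔHf° = 1·ΔHsub + 1·(ΣIE) + 1·D(F2) + 2·EA + U
-1124.2 = 1·(+147.1) + 1·(+2188.4) + 1·(+158.8) + 2·(-328.0) + U
U = -1124.2 − (+1838.3) = -2962.5 kJ/mol

U = -2962.5 kJ/mol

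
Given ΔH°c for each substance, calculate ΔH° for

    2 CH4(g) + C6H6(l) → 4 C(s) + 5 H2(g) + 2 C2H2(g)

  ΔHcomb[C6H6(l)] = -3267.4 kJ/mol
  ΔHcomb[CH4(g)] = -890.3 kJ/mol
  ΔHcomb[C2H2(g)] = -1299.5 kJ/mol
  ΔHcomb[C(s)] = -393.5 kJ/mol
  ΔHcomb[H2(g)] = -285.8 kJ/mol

ΔH° = 554.0 kJ/mol

Using ΔH = Σ nΔHc°(reactants) − Σ nΔHc°(products):
= [2·(-890.3) + 1·(-3267.4)] − [4·(-393.5) + 5·(-285.8) + 2·(-1299.5)]
= 554.0 kJ/mol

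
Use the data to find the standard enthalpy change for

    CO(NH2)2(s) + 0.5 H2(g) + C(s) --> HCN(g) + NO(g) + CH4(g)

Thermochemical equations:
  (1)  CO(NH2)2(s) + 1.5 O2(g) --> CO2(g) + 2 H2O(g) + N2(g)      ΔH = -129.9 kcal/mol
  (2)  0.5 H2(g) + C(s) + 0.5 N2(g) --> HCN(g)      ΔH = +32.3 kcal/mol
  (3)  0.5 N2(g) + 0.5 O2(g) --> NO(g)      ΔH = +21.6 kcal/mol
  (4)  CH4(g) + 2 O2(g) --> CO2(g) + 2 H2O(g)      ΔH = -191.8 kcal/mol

ΔH = 115.8 kcal/mol

(1) as written: -129.9 kcal/mol
(2) as written: +32.3 kcal/mol
(3) as written: +21.6 kcal/mol
(4) reversed: +191.8 kcal/mol
ΔH = (-129.9) + (+32.3) + (+21.6) + (+191.8) = 115.8 kcal/mol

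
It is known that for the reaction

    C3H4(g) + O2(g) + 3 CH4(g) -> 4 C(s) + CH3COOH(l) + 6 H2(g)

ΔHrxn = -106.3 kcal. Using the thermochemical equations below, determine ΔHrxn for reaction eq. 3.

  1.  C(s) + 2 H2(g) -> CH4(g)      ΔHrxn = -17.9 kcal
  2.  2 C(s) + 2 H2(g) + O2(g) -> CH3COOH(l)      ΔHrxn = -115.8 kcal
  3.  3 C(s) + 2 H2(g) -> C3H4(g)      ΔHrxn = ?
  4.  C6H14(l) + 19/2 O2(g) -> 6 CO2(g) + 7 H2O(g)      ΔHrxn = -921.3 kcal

ΔHrxn = 44.2 kcal

eq. 1 reversed and × 3: (-3)·(-17.9) = +53.7 kcal
eq. 2 as written: -115.8 kcal
eq. 3 reversed: contributes −x
eq. 4: not needed.
-106.3 = (+53.7) + (-115.8) − x
x = (-106.3 − (-62.1)) / (-1) = 44.2 kcal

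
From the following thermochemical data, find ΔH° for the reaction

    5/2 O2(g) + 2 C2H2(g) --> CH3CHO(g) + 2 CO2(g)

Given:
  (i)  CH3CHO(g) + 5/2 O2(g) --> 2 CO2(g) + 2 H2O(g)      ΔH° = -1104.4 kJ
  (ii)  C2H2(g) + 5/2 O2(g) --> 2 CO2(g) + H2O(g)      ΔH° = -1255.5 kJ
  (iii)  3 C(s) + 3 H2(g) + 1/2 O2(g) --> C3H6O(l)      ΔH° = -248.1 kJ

ΔH° = -1406.6 kJ

(i) reversed (CH3CHO(g) must end up as a product): +1104.4 kJ
(ii) × 2 (×2 to match 2 C2H2(g) in the target): (2)·(-1255.5) = -2511.0 kJ
(iii): not needed (C3H6O(l) appears nowhere else).
By Hess's law, ΔH° = (+1104.4) + (-2511.0) = -1406.6 kJ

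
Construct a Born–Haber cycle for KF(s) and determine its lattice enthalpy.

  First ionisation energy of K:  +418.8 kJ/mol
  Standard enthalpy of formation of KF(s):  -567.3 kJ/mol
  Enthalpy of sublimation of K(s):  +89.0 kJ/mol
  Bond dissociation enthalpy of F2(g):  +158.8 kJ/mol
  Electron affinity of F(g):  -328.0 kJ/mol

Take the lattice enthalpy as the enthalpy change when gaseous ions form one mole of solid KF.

ΔHf° = 1·ΔHsub + 1·(ΣIE) + 1/2·D(F2) + 1·EA + U
-567.3 = 1·(+89.0) + 1·(+418.8) + 1/2·(+158.8) + 1·(-328.0) + U
U = -567.3 − (+259.2) = -826.5 kJ/mol

U = -826.5 kJ/mol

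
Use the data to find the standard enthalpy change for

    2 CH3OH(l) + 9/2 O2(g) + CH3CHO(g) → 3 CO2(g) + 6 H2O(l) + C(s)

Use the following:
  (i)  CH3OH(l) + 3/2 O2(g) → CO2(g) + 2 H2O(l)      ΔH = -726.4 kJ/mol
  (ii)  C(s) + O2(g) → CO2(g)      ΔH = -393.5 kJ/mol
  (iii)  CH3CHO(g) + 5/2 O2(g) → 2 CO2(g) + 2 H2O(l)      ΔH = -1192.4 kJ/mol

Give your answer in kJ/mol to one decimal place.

(i) × 2: (2)·(-726.4) = -1452.8 kJ/mol
(ii) reversed: +393.5 kJ/mol
(iii) as written: -1192.4 kJ/mol
Combining the equations, ΔH = (2)·(-726.4) + (-1)·(-393.5) + (1)·(-1192.4) = -2251.7 kJ/mol

ΔH = -2251.7 kJ/mol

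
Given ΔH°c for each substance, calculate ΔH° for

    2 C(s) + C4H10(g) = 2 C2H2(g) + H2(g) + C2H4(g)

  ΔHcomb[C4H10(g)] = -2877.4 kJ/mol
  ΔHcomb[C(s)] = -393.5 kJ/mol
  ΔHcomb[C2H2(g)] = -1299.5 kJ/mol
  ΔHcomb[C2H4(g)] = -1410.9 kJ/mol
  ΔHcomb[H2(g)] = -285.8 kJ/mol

With combustion enthalpies, reactants minus products:
= [2·(-393.5) + 1·(-2877.4)] − [2·(-1299.5) + 1·(-285.8) + 1·(-1410.9)]
= 631.3 kJ/mol

ΔH° = 631.3 kJ/mol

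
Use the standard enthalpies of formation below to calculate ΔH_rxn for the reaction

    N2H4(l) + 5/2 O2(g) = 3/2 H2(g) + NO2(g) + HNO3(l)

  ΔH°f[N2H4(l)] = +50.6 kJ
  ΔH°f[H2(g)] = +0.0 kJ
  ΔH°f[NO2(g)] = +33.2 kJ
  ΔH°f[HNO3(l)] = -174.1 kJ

Products: 3/2·(+0.0) + 1·(+33.2) + 1·(-174.1) = -140.9
Reactants: 1·(+50.6) + 5/2·(+0.0) = +50.6
ΔH_rxn = (-140.9) − (+50.6) = -191.5 kJ

ΔH_rxn = -191.5 kJ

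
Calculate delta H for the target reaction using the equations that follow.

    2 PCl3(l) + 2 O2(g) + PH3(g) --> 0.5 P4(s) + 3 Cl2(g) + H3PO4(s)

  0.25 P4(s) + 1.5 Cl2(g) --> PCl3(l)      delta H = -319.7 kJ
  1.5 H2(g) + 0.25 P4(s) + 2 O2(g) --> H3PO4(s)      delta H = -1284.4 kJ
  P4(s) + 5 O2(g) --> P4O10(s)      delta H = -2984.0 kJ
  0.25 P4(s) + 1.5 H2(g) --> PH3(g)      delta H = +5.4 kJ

delta H = -650.4 kJ

equation 1 reversed and × 2 (PCl3(l) must end up as a reactant; ×2 to match 2 PCl3(l) in the target): (-2)·(-319.7) = +639.4 kJ
equation 2 as written (H3PO4(s) already on the product side): -1284.4 kJ
equation 3: not needed (P4O10(s) appears nowhere else).
equation 4 reversed (PH3(g) must end up as a reactant): -5.4 kJ
delta H = (+639.4) + (-1284.4) + (-5.4) = -650.4 kJ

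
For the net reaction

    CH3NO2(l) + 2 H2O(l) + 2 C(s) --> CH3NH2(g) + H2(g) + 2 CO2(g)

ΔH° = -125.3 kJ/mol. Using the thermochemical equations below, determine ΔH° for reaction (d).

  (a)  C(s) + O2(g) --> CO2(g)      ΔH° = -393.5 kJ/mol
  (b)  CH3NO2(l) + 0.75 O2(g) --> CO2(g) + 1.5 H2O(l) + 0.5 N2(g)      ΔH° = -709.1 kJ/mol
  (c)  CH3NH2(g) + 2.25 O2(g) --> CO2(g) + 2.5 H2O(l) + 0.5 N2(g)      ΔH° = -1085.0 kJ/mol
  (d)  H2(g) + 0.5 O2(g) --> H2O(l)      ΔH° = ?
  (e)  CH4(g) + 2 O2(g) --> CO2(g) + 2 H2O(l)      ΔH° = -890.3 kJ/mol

ΔH° = -285.8 kJ/mol

(a) × 2 (×2 to match 2 C(s) in the target): (2)·(-393.5) = -787.0 kJ/mol
(b) as written (CH3NO2(l) already on the reactant side): -709.1 kJ/mol
(c) reversed (reverse to put CH3NH2(g) on the product side): +1085.0 kJ/mol
(d) reversed (H2(g) must end up as a product): contributes −x
(e): not needed (CH4(g) appears nowhere else).
-125.3 = (-787.0) + (-709.1) + (+1085.0) − x
x = (-125.3 − (-411.1)) / (-1) = -285.8 kJ/mol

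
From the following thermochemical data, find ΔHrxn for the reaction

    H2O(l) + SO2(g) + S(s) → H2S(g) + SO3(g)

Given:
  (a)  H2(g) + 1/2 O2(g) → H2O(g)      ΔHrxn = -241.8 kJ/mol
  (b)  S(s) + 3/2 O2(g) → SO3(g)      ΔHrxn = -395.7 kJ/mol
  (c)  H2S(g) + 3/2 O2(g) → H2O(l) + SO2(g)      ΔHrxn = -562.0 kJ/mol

ΔHrxn = 166.3 kJ/mol

(a): not needed (H2O(g) appears nowhere else).
(b) as written (SO3(g) already on the product side): -395.7 kJ/mol
(c) reversed (H2S(g) must end up as a product): +562.0 kJ/mol
Combining the equations, ΔHrxn = (1)·(-395.7) + (-1)·(-562.0) = 166.3 kJ/mol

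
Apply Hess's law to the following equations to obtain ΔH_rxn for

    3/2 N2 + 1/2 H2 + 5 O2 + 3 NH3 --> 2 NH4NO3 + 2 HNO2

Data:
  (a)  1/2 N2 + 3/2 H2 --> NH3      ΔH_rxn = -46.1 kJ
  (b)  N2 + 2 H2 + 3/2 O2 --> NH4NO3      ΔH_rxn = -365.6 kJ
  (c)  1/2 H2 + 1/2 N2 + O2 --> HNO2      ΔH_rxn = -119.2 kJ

(a) reversed and × 3: (-3)·(-46.1) = +138.3 kJ
(b) × 2: (2)·(-365.6) = -731.2 kJ
(c) × 2: (2)·(-119.2) = -238.4 kJ
ΔH_rxn = (+138.3) + (-731.2) + (-238.4) = -831.3 kJ

ΔH_rxn = -831.3 kJ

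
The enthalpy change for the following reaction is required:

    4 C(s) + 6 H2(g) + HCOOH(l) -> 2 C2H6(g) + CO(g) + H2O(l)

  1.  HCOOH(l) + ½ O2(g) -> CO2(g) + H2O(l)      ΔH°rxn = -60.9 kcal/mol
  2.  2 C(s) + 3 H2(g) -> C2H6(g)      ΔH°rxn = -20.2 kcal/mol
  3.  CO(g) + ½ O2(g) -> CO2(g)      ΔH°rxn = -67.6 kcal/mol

eq. 1 as written (HCOOH(l) already on the reactant side): -60.9 kcal/mol
eq. 2 × 2 (scale by 2 for the 2 C2H6(g)): (2)·(-20.2) = -40.4 kcal/mol
eq. 3 reversed (reverse to put CO(g) on the product side): +67.6 kcal/mol
Combining the equations, ΔH°rxn = (-60.9) + (-40.4) + (+67.6) = -33.7 kcal/mol

ΔH°rxn = -33.7 kcal/mol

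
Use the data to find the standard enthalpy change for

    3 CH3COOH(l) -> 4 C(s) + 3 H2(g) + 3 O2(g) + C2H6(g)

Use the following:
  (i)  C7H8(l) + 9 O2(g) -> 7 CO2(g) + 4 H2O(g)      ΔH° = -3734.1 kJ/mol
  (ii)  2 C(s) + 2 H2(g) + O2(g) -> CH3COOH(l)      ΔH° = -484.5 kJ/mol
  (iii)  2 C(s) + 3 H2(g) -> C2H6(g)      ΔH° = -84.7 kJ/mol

ΔH° = 1368.8 kJ/mol

(i): not needed.
(ii) reversed and × 3: (-3)·(-484.5) = +1453.5 kJ/mol
(iii) as written: -84.7 kJ/mol
Since enthalpy is a state function, ΔH° = (-3)·(-484.5) + (1)·(-84.7) = 1368.8 kJ/mol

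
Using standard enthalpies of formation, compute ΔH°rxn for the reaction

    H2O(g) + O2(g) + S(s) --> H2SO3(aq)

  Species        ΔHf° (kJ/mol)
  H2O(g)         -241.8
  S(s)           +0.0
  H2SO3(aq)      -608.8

Products: 1·(-608.8) = -608.8
Reactants: 1·(-241.8) + 1·(+0.0) + 1·(+0.0) = -241.8
ΔH°rxn = (-608.8) − (-241.8) = -367.0 kJ/mol

ΔH°rxn = -367.0 kJ/mol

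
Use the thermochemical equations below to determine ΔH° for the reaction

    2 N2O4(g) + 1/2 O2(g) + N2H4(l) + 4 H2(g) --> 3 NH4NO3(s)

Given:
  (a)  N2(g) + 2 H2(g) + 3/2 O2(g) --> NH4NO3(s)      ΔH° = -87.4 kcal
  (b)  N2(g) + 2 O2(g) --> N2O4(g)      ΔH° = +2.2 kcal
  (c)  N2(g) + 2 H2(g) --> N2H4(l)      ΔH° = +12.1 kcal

(a) × 3: (3)·(-87.4) = -262.2 kcal
(b) reversed and × 2: (-2)·(+2.2) = -4.4 kcal
(c) reversed: -12.1 kcal
Combining the equations, ΔH° = (3)·(-87.4) + (-2)·(+2.2) + (-1)·(+12.1) = -278.7 kcal

ΔH° = -278.7 kcal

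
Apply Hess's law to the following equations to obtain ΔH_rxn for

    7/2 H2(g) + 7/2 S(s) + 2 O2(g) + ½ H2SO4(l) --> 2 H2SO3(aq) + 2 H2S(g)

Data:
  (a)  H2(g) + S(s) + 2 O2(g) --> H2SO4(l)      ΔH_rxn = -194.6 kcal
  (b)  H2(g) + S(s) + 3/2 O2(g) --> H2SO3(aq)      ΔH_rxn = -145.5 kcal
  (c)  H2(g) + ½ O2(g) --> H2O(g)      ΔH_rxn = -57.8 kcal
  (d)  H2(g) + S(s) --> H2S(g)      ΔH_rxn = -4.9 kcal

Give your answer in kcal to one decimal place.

ΔH_rxn = -203.5 kcal

(a) reversed and × 1/2 (reverse to put H2SO4(l) on the reactant side; scale by 1/2 for the 1/2 H2SO4(l)): (-1/2)·(-194.6) = +97.3 kcal
(b) × 2 (scale by 2 for the 2 H2SO3(aq)): (2)·(-145.5) = -291.0 kcal
(c): not needed (H2O(g) appears nowhere else).
(d) × 2 (scale by 2 for the 2 H2S(g)): (2)·(-4.9) = -9.8 kcal
ΔH_rxn = (-1/2)·(-194.6) + (2)·(-145.5) + (2)·(-4.9) = -203.5 kcal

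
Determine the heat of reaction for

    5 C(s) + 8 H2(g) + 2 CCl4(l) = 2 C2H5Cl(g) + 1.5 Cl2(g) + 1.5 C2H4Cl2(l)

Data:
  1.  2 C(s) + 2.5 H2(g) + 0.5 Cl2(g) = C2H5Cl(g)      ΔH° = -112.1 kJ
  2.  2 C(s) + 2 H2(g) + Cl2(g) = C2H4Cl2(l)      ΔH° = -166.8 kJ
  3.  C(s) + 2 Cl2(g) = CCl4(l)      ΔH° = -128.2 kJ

eq. 1 × 2 (scale by 2 for the 2 C2H5Cl(g)): (2)·(-112.1) = -224.2 kJ
eq. 2 × 3/2 (scale by 3/2 for the 3/2 C2H4Cl2(l)): (3/2)·(-166.8) = -250.2 kJ
eq. 3 reversed and × 2 (reverse to put CCl4(l) on the reactant side; ×2 to match 2 CCl4(l) in the target): (-2)·(-128.2) = +256.4 kJ
Combining the equations, ΔH° = (-224.2) + (-250.2) + (+256.4) = -218.0 kJ

ΔH° = -218.0 kJ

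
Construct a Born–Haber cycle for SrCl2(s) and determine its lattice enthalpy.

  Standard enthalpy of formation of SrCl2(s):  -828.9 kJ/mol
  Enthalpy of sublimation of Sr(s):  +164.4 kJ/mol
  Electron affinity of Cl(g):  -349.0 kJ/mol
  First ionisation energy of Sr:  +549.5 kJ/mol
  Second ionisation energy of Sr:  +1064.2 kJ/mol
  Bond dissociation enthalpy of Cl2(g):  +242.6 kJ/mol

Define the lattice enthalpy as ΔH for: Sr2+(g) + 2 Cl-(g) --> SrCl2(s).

U = -2151.6 kJ/mol

ΔHf° = 1·ΔHsub + 1·(ΣIE) + 1·D(Cl2) + 2·EA + U
-828.9 = 1·(+164.4) + 1·(+1613.7) + 1·(+242.6) + 2·(-349.0) + U
U = -828.9 − (+1322.7) = -2151.6 kJ/mol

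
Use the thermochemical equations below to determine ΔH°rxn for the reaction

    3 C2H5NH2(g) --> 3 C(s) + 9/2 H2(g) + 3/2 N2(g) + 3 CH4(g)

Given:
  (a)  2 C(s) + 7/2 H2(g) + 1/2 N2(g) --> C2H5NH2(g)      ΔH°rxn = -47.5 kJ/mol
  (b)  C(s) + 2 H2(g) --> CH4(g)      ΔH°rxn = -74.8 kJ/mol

ΔH°rxn = -81.9 kJ/mol

(a) reversed and × 3: (-3)·(-47.5) = +142.5 kJ/mol
(b) × 3: (3)·(-74.8) = -224.4 kJ/mol
Since enthalpy is a state function, ΔH°rxn = (+142.5) + (-224.4) = -81.9 kJ/mol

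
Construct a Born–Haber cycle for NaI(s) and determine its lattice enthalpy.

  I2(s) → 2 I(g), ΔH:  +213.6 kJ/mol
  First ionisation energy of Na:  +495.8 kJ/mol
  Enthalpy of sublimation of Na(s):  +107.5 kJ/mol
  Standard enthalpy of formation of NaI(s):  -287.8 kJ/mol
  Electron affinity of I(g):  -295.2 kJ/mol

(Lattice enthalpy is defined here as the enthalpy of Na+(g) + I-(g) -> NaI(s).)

U = -702.7 kJ/mol

ΔHf° = 1·ΔHsub + 1·(ΣIE) + 1/2·D(I2) + 1·EA + U
-287.8 = 1·(+107.5) + 1·(+495.8) + 1/2·(+213.6) + 1·(-295.2) + U
U = -287.8 − (+414.9) = -702.7 kJ/mol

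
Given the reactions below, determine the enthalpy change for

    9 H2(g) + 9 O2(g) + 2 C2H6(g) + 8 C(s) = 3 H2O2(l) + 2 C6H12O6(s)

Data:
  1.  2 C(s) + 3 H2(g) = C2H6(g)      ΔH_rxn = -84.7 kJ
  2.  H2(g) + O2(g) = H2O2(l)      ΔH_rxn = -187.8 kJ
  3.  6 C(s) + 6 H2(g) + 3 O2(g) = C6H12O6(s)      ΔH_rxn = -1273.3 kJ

ΔH_rxn = -2940.6 kJ

eq. 1 reversed and × 2 (reverse to put C2H6(g) on the reactant side; scale by 2 for the 2 C2H6(g)): (-2)·(-84.7) = +169.4 kJ
eq. 2 × 3 (×3 to match 3 H2O2(l) in the target): (3)·(-187.8) = -563.4 kJ
eq. 3 × 2 (×2 to match 2 C6H12O6(s) in the target): (2)·(-1273.3) = -2546.6 kJ
ΔH_rxn = (+169.4) + (-563.4) + (-2546.6) = -2940.6 kJ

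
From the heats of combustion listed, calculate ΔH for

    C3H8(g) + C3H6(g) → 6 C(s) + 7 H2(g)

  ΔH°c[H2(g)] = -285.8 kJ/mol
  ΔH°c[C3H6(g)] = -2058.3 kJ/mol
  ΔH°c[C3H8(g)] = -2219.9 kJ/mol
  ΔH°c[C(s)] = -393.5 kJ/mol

With combustion enthalpies, reactants minus products:
= [1·(-2219.9) + 1·(-2058.3)] − [6·(-393.5) + 7·(-285.8)]
= 83.4 kJ/mol

ΔH = 83.4 kJ/mol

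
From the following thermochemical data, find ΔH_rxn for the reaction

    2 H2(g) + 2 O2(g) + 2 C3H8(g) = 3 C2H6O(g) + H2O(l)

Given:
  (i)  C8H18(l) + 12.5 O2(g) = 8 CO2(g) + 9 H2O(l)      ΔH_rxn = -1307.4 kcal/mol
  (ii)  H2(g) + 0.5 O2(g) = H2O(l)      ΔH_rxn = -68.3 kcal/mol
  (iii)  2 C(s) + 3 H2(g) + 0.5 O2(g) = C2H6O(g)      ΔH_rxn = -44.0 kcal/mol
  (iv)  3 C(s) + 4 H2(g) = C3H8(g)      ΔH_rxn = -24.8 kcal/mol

(i): not needed (C8H18(l) appears nowhere else).
(ii) as written: -68.3 kcal/mol
(iii) × 3 (×3 to match 3 C2H6O(g) in the target): (3)·(-44.0) = -132.0 kcal/mol
(iv) reversed and × 2 (C3H8(g) must end up as a reactant; scale by 2 for the 2 C3H8(g)): (-2)·(-24.8) = +49.6 kcal/mol
Combining the equations, ΔH_rxn = (-68.3) + (-132.0) + (+49.6) = -150.7 kcal/mol

ΔH_rxn = -150.7 kcal/mol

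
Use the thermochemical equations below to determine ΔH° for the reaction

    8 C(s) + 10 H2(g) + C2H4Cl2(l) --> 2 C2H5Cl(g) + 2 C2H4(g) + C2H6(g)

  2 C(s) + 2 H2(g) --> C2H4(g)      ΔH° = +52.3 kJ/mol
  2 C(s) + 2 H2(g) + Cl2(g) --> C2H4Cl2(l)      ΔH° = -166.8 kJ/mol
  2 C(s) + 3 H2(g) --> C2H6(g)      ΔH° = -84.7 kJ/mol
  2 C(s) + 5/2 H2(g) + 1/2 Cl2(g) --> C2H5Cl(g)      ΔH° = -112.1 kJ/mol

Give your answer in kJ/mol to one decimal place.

ΔH° = -37.5 kJ/mol

equation 1 × 2 (scale by 2 for the 2 C2H4(g)): (2)·(+52.3) = +104.6 kJ/mol
equation 2 reversed (C2H4Cl2(l) must end up as a reactant): +166.8 kJ/mol
equation 3 as written (C2H6(g) already on the product side): -84.7 kJ/mol
equation 4 × 2 (scale by 2 for the 2 C2H5Cl(g)): (2)·(-112.1) = -224.2 kJ/mol
Combining the equations, ΔH° = (2)·(+52.3) + (-1)·(-166.8) + (1)·(-84.7) + (2)·(-112.1) = -37.5 kJ/mol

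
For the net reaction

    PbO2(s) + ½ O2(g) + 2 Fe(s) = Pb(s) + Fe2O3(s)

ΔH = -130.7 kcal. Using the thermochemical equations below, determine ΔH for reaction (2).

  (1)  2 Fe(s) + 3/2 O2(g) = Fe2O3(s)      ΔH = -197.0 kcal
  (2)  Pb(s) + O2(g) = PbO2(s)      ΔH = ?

ΔH = -66.3 kcal

(1) as written: -197.0 kcal
(2) reversed: contributes −x
-130.7 = (-197.0) − x
x = (-130.7 − (-197.0)) / (-1) = -66.3 kcal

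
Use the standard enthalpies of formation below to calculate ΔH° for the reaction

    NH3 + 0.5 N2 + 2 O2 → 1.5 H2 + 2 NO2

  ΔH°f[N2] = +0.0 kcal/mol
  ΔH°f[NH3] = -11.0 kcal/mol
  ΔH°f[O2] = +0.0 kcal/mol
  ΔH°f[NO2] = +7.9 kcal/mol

Products: 3/2·(+0.0) + 2·(+7.9) = +15.8
Reactants: 1·(-11.0) + 1/2·(+0.0) + 2·(+0.0) = -11.0
ΔH° = (+15.8) − (-11.0) = 26.8 kcal/mol

ΔH° = 26.8 kcal/mol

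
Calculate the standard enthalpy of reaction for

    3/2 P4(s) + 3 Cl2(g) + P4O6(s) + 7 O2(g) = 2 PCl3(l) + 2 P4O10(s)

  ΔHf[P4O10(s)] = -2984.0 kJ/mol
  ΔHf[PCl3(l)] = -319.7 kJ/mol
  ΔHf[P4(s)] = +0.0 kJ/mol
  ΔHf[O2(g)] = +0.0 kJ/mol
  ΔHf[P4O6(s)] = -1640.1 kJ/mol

Products: 2·(-319.7) + 2·(-2984.0) = -6607.4
Reactants: 3/2·(+0.0) + 3·(+0.0) + 1·(-1640.1) + 7·(+0.0) = -1640.1
ΔH°rxn = (-6607.4) − (-1640.1) = -4967.3 kJ/mol

ΔH°rxn = -4967.3 kJ/mol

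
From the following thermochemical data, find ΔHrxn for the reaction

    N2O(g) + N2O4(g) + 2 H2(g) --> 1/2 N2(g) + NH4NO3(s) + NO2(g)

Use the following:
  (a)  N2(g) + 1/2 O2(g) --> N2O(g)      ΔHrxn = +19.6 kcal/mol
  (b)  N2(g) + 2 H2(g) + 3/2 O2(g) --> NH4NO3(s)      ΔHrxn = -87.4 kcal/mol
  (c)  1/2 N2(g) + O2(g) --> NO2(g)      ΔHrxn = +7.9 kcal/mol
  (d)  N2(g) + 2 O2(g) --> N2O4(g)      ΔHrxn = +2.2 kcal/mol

(a) reversed: -19.6 kcal/mol
(b) as written: -87.4 kcal/mol
(c) as written: +7.9 kcal/mol
(d) reversed: -2.2 kcal/mol
ΔHrxn = (-1)·(+19.6) + (1)·(-87.4) + (1)·(+7.9) + (-1)·(+2.2) = -101.3 kcal/mol

ΔHrxn = -101.3 kcal/mol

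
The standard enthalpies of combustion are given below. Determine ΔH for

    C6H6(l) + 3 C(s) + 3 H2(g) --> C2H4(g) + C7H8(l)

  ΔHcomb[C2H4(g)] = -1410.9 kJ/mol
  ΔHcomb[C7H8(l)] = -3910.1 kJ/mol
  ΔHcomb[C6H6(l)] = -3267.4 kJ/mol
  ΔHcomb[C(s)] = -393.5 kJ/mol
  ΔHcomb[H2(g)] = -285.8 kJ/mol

With combustion enthalpies, reactants minus products:
= [1·(-3267.4) + 3·(-393.5) + 3·(-285.8)] − [1·(-1410.9) + 1·(-3910.1)]
= 15.7 kJ/mol

ΔH = 15.7 kJ/mol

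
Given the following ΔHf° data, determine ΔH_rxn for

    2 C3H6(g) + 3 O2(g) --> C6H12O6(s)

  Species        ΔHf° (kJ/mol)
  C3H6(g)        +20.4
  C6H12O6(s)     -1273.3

Products: 1·(-1273.3) = -1273.3
Reactants: 2·(+20.4) + 3·(+0.0) = +40.8
ΔH_rxn = (-1273.3) − (+40.8) = -1314.1 kJ/mol

ΔH_rxn = -1314.1 kJ/mol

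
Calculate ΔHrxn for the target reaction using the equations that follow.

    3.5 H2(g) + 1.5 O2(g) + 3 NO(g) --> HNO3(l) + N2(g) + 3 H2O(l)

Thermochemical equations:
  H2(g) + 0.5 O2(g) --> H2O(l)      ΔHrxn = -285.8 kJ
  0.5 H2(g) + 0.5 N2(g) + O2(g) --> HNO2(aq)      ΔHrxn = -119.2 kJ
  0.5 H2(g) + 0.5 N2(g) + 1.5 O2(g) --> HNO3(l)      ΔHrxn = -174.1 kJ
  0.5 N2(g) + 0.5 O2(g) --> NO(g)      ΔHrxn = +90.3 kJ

ΔHrxn = -1302.4 kJ

equation 1 × 3: (3)·(-285.8) = -857.4 kJ
equation 2: not needed.
equation 3 as written: -174.1 kJ
equation 4 reversed and × 3: (-3)·(+90.3) = -270.9 kJ
Since enthalpy is a state function, ΔHrxn = (3)·(-285.8) + (1)·(-174.1) + (-3)·(+90.3) = -1302.4 kJ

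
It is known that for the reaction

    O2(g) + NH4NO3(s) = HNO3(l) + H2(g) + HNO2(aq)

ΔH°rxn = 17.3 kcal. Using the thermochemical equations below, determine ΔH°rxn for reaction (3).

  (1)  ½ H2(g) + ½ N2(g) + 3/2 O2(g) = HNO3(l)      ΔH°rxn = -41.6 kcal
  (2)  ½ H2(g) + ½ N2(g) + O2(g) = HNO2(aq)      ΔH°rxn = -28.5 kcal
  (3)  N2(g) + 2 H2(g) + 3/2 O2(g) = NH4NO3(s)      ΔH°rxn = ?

(1) as written: -41.6 kcal
(2) as written: -28.5 kcal
(3) reversed: contributes −x
+17.3 = (-41.6) + (-28.5) − x
x = (+17.3 − (-70.1)) / (-1) = -87.4 kcal

ΔH°rxn = -87.4 kcal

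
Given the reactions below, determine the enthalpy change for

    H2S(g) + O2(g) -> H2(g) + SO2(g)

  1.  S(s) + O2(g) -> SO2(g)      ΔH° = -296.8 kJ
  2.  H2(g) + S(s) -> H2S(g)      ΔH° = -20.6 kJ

eq. 1 as written (SO2(g) already on the product side): -296.8 kJ
eq. 2 reversed (reverse to put H2S(g) on the reactant side): +20.6 kJ
Summing the manipulated equations, ΔH° = (-296.8) + (+20.6) = -276.2 kJ

ΔH° = -276.2 kJ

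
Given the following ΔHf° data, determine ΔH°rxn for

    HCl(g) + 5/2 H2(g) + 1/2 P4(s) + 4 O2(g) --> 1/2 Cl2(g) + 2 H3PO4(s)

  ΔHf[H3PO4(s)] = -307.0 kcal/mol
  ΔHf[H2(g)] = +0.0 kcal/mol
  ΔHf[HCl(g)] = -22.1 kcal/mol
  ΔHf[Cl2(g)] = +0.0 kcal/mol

ΔH°rxn = Σ nΔHf°(products) − Σ nΔHf°(reactants).
Products: 1/2·(+0.0) + 2·(-307.0) = -614.0
Reactants: 1·(-22.1) + 5/2·(+0.0) + 1/2·(+0.0) + 4·(+0.0) = -22.1
ΔH°rxn = (-614.0) − (-22.1) = -591.9 kcal/mol

ΔH°rxn = -591.9 kcal/mol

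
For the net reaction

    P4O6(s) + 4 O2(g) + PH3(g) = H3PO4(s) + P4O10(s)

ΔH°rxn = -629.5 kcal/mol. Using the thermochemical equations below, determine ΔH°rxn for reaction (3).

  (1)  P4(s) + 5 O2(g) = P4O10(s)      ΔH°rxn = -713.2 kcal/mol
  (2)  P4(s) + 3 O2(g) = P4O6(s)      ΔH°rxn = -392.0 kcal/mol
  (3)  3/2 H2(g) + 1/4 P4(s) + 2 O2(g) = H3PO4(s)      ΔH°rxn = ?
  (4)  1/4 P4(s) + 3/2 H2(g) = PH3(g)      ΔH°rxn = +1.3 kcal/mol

(1) as written: -713.2 kcal/mol
(2) reversed: +392.0 kcal/mol
(3) as written: contributes x
(4) reversed: -1.3 kcal/mol
-629.5 = (-713.2) + (+392.0) + (-1.3) + x
x = (-629.5 − (-322.5)) / (1) = -307.0 kcal/mol

ΔH°rxn = -307.0 kcal/mol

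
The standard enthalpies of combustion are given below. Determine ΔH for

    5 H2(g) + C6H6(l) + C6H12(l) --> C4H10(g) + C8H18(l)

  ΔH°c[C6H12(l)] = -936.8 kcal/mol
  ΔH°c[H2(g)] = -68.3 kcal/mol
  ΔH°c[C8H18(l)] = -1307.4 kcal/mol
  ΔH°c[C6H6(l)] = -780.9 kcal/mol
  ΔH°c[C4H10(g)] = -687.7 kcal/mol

Using ΔH = Σ nΔHc°(reactants) − Σ nΔHc°(products):
= [5·(-68.3) + 1·(-780.9) + 1·(-936.8)] − [1·(-687.7) + 1·(-1307.4)]
= -64.1 kcal/mol

ΔH = -64.1 kcal/mol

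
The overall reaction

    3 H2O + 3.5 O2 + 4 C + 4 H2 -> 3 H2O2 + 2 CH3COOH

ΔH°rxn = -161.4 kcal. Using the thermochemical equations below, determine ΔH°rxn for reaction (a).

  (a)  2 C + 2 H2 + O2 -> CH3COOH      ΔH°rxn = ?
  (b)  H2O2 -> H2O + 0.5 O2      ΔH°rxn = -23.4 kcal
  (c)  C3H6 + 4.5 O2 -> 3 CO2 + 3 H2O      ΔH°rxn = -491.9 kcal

ΔH°rxn = -115.8 kcal

(a) × 2 (×2 to match 2 CH3COOH in the target): contributes 2·x
(b) reversed and × 3 (reverse to put H2O2 on the product side; scale by 3 for the 3 H2O2): (-3)·(-23.4) = +70.2 kcal
(c): not needed (C3H6 appears nowhere else).
-161.4 = (+70.2) + 2·x
x = (-161.4 − (+70.2)) / (2) = -115.8 kcal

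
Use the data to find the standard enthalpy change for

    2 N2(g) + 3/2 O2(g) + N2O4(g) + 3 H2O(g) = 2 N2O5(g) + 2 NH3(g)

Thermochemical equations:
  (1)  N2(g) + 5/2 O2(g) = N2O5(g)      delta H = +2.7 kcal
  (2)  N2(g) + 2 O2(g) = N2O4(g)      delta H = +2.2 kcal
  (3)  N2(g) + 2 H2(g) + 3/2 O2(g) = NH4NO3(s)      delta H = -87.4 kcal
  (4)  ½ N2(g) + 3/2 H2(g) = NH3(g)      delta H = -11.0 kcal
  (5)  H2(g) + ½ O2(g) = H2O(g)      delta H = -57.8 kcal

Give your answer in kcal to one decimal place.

(1) × 2: (2)·(+2.7) = +5.4 kcal
(2) reversed: -2.2 kcal
(3): not needed.
(4) × 2: (2)·(-11.0) = -22.0 kcal
(5) reversed and × 3: (-3)·(-57.8) = +173.4 kcal
Since enthalpy is a state function, delta H = (+5.4) + (-2.2) + (-22.0) + (+173.4) = 154.6 kcal

delta H = 154.6 kcal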